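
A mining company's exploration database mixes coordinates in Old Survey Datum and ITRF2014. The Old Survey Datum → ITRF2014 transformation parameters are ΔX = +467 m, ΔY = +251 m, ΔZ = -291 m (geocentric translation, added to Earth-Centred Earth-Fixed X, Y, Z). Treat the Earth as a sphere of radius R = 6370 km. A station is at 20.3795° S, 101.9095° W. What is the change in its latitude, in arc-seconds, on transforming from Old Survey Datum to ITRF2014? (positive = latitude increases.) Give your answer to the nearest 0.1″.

Δφ = -12.7″

sin φ = -0.348237, cos φ = 0.937407, sin λ = -0.978475, cos λ = -0.206366.
North component: ΔN = −sin φ cos λ·ΔX − sin φ sin λ·ΔY + cos φ·ΔZ = −(-0.348237)(-0.206366)(467) − (-0.348237)(-0.978475)(251) + (0.937407)(-291) = -391.87 m.
1° of latitude spans πR/180 = 111177 m, so Δφ = -391.87 / 111177 × 3600 = -12.689″.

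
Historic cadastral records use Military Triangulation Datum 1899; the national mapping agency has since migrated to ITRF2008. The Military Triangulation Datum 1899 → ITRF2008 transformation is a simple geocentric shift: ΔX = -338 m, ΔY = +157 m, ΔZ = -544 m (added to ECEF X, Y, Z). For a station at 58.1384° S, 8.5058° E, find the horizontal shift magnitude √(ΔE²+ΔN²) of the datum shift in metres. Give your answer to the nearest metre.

At φ = -58.1384°, λ = 8.5058°: sin φ = -0.849326, cos φ = 0.527869, sin λ = 0.147910, cos λ = 0.989001.
ΔE = −sin λ·ΔX + cos λ·ΔY = −(0.147910)·(-338) + (0.989001)·(157) = 205.27 m.
ΔN = −sin φ cos λ·ΔX − sin φ sin λ·ΔY + cos φ·ΔZ = −(-0.849326)(0.989001)(-338) − (-0.849326)(0.147910)(157) + (0.527869)(-544) = -551.35 m.
Horizontal magnitude = √(ΔE² + ΔN²) = √(205.27² + (-551.35)²) = 588.32 m.

588 m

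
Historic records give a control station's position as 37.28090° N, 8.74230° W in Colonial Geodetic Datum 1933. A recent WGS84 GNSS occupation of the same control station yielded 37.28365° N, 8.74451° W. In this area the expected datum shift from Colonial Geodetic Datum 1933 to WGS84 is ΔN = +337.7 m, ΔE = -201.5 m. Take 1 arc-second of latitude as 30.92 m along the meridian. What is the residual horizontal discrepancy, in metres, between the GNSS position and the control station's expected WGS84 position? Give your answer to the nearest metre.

Observed coordinate differences: Δφ = +0.00275°, Δλ = -0.00221°.
Converting to metres (1° lat = 111312 m, cos φ = 0.795675): observed ΔN = 306.1 m, observed ΔE = -195.7 m.
Subtracting the expected shift leaves a residual of 306.1 − (337.7) = -31.6 m north and -195.7 − (-201.5) = 5.8 m east.
Residual distance = √((-31.6)² + 5.8²) = 32.1 m.

32 m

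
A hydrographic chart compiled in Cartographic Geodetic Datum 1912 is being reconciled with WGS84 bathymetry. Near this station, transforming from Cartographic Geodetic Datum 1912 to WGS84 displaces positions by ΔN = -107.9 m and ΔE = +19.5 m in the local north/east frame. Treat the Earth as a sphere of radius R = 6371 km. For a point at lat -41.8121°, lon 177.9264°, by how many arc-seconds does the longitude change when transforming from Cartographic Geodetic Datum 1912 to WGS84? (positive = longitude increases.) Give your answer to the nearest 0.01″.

At latitude -41.8121°, cos φ = 0.745335.
One radian of longitude at latitude φ spans R cos φ, so Δλ = ΔE / (R cos φ) = 19.5 / (6371000 × 0.745335) = 4.1065e-06 rad = 0.847″.

Δλ = 0.85″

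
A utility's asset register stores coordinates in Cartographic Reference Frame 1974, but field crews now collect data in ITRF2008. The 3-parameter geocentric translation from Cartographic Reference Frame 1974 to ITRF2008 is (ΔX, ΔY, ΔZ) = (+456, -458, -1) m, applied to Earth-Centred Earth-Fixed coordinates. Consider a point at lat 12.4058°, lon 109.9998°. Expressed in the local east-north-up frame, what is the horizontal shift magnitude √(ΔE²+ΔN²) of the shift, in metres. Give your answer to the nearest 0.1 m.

At φ = 12.4058°, λ = 109.9998°: sin φ = 0.214834, cos φ = 0.976651, sin λ = 0.939694, cos λ = -0.342017.
ΔE = −sin λ·ΔX + cos λ·ΔY = −(0.939694)·(456) + (-0.342017)·(-458) = -271.86 m.
ΔN = −sin φ cos λ·ΔX − sin φ sin λ·ΔY + cos φ·ΔZ = −(0.214834)(-0.342017)(456) − (0.214834)(0.939694)(-458) + (0.976651)(-1) = 124.99 m.
Horizontal magnitude = √(ΔE² + ΔN²) = √((-271.86)² + 124.99²) = 299.21 m.

299.2 m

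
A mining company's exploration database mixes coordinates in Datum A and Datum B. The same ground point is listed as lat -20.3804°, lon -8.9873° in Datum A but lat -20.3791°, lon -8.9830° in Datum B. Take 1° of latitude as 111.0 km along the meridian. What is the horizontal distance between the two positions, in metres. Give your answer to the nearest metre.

470 m

Δφ = -20.3791° − -20.3804° = +0.0013°; Δλ = -8.9830° − -8.9873° = +0.0043°.
ΔN = Δφ × 111000 = 144.3 m; ΔE = Δλ × 111000 × cos(-20.3804°) = +0.0043 × 111000 × 0.937401 = 447.4 m.
Distance = √(ΔE² + ΔN²) = √(447.4² + 144.3²) = 470.1 m.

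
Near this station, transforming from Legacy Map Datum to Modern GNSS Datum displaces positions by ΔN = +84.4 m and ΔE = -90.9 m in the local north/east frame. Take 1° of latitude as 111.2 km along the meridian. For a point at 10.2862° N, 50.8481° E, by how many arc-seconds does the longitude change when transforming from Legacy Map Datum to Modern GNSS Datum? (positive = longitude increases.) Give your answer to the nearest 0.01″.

Δλ = -2.99″

At latitude 10.2862°, cos φ = 0.983928.
1° of longitude at this latitude = 111.2 × cos φ = 109.41 km, so Δλ = -90.9 / 109412.8 = -0.0008308° = -2.991″.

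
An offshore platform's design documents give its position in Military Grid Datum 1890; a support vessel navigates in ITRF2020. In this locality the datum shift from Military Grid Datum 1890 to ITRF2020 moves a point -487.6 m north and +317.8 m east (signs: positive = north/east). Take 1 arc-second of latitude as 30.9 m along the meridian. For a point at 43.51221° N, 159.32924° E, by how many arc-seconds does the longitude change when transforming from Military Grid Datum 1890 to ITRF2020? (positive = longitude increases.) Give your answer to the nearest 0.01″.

Δλ = 14.18″

At latitude 43.51221°, cos φ = 0.725228.
1″ of longitude at this latitude = 30.90 × cos φ = 22.4095 m, so Δλ = 317.8 / 22.4095 = 14.181″.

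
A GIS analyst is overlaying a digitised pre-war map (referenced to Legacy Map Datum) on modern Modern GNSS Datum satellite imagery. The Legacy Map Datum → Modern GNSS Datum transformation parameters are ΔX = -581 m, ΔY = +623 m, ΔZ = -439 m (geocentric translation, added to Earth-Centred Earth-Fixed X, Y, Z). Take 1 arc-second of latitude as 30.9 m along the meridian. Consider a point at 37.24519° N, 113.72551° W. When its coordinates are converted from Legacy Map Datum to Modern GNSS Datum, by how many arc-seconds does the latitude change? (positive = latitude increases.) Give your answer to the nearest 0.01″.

sin φ = 0.605227, cos φ = 0.796053, sin λ = -0.915484, cos λ = -0.402355.
North component: ΔN = −sin φ cos λ·ΔX − sin φ sin λ·ΔY + cos φ·ΔZ = −(0.605227)(-0.402355)(-581) − (0.605227)(-0.915484)(623) + (0.796053)(-439) = -145.76 m.
1° of latitude spans 3600 × 30.90 = 111240 m, so Δφ = -145.76 / 111240 × 3600 = -4.717″.

Δφ = -4.72″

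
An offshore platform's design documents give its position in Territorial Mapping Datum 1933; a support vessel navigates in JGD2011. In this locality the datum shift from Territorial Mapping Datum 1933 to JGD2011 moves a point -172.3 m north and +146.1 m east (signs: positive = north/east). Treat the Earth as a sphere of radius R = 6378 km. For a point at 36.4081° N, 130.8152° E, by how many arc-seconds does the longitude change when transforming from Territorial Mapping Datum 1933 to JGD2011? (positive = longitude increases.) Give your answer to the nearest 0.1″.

At latitude 36.4081°, cos φ = 0.804810.
One radian of longitude at latitude φ spans R cos φ, so Δλ = ΔE / (R cos φ) = 146.1 / (6378000 × 0.804810) = 2.8462e-05 rad = 5.871″.

Δλ = 5.9″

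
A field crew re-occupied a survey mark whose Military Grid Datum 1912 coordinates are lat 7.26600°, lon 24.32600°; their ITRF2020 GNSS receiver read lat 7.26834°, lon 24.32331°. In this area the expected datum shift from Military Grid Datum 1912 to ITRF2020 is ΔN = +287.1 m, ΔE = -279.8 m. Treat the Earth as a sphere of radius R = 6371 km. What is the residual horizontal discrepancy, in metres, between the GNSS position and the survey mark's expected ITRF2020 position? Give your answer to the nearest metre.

Observed coordinate differences: Δφ = +0.00234°, Δλ = -0.00269°.
Converting to metres (1° lat = 111195 m, cos φ = 0.991970): observed ΔN = 260.2 m, observed ΔE = -296.7 m.
Subtracting the expected shift leaves a residual of 260.2 − (287.1) = -26.9 m north and -296.7 − (-279.8) = -16.9 m east.
Residual distance = √((-26.9)² + (-16.9)²) = 31.8 m.

32 m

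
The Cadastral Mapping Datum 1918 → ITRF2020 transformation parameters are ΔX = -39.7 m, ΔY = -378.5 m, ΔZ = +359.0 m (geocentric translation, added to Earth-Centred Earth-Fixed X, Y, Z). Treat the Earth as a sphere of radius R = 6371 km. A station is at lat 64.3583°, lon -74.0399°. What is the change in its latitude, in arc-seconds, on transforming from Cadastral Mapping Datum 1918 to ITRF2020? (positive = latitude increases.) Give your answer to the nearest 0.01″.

sin φ = 0.901518, cos φ = 0.432742, sin λ = -0.961453, cos λ = 0.274968.
North component: ΔN = −sin φ cos λ·ΔX − sin φ sin λ·ΔY + cos φ·ΔZ = −(0.901518)(0.274968)(-39.7) − (0.901518)(-0.961453)(-378.5) + (0.432742)(359.0) = -162.88 m.
1° of latitude spans πR/180 = 111195 m, so Δφ = -162.88 / 111195 × 3600 = -5.273″.

Δφ = -5.27″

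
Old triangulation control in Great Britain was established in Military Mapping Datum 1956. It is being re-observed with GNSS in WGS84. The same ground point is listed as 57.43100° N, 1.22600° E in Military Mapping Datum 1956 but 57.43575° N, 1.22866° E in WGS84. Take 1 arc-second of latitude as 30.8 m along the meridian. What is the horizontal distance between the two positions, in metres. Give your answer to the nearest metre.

Δφ = 57.43575° − 57.43100° = +0.00475°; Δλ = 1.22866° − 1.22600° = +0.00266°.
1° of latitude = 3600 × 30.80 = 110880 m.
ΔN = Δφ × 110880 = 526.7 m; ΔE = Δλ × 110880 × cos(57.43100°) = +0.00266 × 110880 × 0.538315 = 158.8 m.
Distance = √(ΔE² + ΔN²) = √(158.8² + 526.7²) = 550.1 m.

550 m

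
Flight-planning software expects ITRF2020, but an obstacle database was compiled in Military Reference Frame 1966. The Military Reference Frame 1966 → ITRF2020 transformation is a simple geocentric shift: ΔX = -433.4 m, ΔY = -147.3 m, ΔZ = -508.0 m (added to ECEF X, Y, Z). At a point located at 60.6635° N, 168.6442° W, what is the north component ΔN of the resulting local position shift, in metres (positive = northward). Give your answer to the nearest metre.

ΔN = -645 m

The local north axis is (−sin φ cos λ, −sin φ sin λ, cos φ), giving ΔN = -370.423 − 25.284 − 248.888 = -644.60 m.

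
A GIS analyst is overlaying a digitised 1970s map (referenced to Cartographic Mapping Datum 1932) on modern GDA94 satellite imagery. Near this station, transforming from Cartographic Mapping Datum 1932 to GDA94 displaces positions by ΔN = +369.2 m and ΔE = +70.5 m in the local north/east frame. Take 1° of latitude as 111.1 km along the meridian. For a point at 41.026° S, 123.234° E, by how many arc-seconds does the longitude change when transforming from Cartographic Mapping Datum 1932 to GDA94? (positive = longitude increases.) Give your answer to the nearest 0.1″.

Δλ = 3.0″

At latitude -41.026°, cos φ = 0.754412.
1° of longitude at this latitude = 111.1 × cos φ = 83.82 km, so Δλ = 70.5 / 83815.2 = 0.0008411° = 3.028″.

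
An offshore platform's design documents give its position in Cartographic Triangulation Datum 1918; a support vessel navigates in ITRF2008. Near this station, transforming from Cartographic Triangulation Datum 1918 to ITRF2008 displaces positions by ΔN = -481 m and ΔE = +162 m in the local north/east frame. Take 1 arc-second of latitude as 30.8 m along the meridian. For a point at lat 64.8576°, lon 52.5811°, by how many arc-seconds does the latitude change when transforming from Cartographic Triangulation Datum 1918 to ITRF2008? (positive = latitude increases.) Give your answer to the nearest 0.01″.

1″ of latitude = 30.80 m, so Δφ = -481.0 / 30.80 = -15.617″.

Δφ = -15.62″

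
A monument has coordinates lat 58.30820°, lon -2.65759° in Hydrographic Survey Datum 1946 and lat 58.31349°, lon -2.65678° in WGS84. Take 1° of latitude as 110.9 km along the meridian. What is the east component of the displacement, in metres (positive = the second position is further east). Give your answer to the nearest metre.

Δφ = 58.31349° − 58.30820° = +0.00529°; Δλ = -2.65678° − -2.65759° = +0.00081°.
ΔN = Δφ × 110900 = 586.7 m; ΔE = Δλ × 110900 × cos(58.30820°) = +0.00081 × 110900 × 0.525350 = 47.2 m.

ΔE = 47 m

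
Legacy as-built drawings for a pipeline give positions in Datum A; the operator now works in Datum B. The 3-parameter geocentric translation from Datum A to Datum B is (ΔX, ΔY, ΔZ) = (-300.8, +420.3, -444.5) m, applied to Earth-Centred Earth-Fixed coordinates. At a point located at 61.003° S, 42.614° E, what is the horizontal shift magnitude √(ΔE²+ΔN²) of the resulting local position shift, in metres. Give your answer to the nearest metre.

537 m

The local east axis at (φ, λ) is (−sin λ, cos λ, 0), so ΔE = −sin(42.614°)·(-300.8) + cos(42.614°)·420.3 = 512.97 m.
The local north axis is (−sin φ cos λ, −sin φ sin λ, cos φ), giving ΔN = -193.619 + 248.895 − 215.478 = -160.20 m.
Horizontal magnitude = √(ΔE² + ΔN²) = √(512.97² + (-160.20)²) = 537.40 m.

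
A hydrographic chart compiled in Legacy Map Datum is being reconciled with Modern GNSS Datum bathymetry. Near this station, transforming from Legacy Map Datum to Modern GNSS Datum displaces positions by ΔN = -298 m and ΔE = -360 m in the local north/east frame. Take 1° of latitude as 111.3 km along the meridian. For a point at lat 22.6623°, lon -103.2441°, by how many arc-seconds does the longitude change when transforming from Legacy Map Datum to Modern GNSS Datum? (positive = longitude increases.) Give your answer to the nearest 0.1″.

Δλ = -12.6″

At latitude 22.6623°, cos φ = 0.922792.
1° of longitude at this latitude = 111.3 × cos φ = 102.71 km, so Δλ = -360.0 / 102706.7 = -0.0035051° = -12.618″.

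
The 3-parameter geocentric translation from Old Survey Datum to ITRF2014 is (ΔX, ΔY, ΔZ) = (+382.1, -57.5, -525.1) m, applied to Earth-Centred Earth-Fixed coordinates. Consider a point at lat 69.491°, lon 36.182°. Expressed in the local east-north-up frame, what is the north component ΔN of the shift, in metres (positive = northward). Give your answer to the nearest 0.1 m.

The local north axis is (−sin φ cos λ, −sin φ sin λ, cos φ), giving ΔN = -288.862 + 31.794 − 183.971 = -441.04 m.

ΔN = -441.0 m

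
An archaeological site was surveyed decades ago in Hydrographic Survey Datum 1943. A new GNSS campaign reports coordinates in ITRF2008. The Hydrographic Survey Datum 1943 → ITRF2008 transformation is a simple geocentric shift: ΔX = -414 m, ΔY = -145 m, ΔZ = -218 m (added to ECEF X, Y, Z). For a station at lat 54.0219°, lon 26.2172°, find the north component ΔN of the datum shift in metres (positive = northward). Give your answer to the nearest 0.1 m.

ΔN = 224.3 m

At φ = 54.0219°, λ = 26.2172°: sin φ = 0.809242, cos φ = 0.587476, sin λ = 0.441775, cos λ = 0.897126.
ΔN = −sin φ cos λ·ΔX − sin φ sin λ·ΔY + cos φ·ΔZ = −(0.809242)(0.897126)(-414) − (0.809242)(0.441775)(-145) + (0.587476)(-218) = 224.33 m.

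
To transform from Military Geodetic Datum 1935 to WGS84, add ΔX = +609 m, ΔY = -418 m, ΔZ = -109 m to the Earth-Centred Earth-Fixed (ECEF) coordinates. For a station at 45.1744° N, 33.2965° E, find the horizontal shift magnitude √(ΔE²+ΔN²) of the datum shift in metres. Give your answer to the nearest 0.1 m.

737.0 m

The local east axis at (φ, λ) is (−sin λ, cos λ, 0), so ΔE = −sin(33.2965°)·609 + cos(33.2965°)·(-418) = -683.71 m.
The local north axis is (−sin φ cos λ, −sin φ sin λ, cos φ), giving ΔN = -361.030 + 162.753 − 76.840 = -275.12 m.
Horizontal magnitude = √(ΔE² + ΔN²) = √((-683.71)² + (-275.12)²) = 736.98 m.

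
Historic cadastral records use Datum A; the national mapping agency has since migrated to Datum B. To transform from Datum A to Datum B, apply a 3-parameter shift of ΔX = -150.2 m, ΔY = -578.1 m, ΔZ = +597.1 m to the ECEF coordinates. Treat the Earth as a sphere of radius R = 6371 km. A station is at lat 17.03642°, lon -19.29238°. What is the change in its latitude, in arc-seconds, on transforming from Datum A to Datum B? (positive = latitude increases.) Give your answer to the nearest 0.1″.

sin φ = 0.292980, cos φ = 0.956119, sin λ = -0.330389, cos λ = 0.943845.
North component: ΔN = −sin φ cos λ·ΔX − sin φ sin λ·ΔY + cos φ·ΔZ = −(0.292980)(0.943845)(-150.2) − (0.292980)(-0.330389)(-578.1) + (0.956119)(597.1) = 556.47 m.
1° of latitude spans πR/180 = 111195 m, so Δφ = 556.47 / 111195 × 3600 = 18.016″.

Δφ = 18.0″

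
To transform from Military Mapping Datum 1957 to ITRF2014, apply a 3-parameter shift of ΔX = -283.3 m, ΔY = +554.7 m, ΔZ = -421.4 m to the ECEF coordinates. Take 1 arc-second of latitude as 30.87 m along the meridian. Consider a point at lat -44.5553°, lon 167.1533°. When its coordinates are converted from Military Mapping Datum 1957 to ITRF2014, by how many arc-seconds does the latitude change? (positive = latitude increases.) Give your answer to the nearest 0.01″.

sin φ = -0.701597, cos φ = 0.712574, sin λ = 0.222343, cos λ = -0.974968.
North component: ΔN = −sin φ cos λ·ΔX − sin φ sin λ·ΔY + cos φ·ΔZ = −(-0.701597)(-0.974968)(-283.3) − (-0.701597)(0.222343)(554.7) + (0.712574)(-421.4) = -19.96 m.
1° of latitude spans 3600 × 30.87 = 111132 m, so Δφ = -19.96 / 111132 × 3600 = -0.647″.

Δφ = -0.65″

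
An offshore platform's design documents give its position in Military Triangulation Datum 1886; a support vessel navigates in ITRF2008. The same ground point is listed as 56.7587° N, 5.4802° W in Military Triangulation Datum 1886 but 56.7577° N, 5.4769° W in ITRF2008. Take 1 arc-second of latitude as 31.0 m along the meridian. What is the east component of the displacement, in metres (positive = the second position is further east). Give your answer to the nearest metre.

ΔE = 202 m

Δφ = 56.7577° − 56.7587° = -0.0010°; Δλ = -5.4769° − -5.4802° = +0.0033°.
1° of latitude = 3600 × 31.00 = 111600 m.
ΔN = Δφ × 111600 = -111.6 m; ΔE = Δλ × 111600 × cos(56.7587°) = +0.0033 × 111600 × 0.548166 = 201.9 m.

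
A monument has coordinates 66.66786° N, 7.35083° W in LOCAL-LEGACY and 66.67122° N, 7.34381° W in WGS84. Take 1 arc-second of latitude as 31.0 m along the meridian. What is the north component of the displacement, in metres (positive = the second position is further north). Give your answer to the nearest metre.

Δφ = 66.67122° − 66.66786° = +0.00336°; Δλ = -7.34381° − -7.35083° = +0.00702°.
1° of latitude = 3600 × 31.00 = 111600 m.
ΔN = Δφ × 111600 = 375.0 m; ΔE = Δλ × 111600 × cos(66.66786°) = +0.00702 × 111600 × 0.396061 = 310.3 m.

ΔN = 375 m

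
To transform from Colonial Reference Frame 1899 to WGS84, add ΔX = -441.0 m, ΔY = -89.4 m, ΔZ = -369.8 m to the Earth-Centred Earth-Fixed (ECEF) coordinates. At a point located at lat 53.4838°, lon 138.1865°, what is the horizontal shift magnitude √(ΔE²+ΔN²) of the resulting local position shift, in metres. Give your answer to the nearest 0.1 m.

At φ = 53.4838°, λ = 138.1865°: sin φ = 0.803689, cos φ = 0.595050, sin λ = 0.666708, cos λ = -0.745319.
ΔE = −sin λ·ΔX + cos λ·ΔY = −(0.666708)·(-441.0) + (-0.745319)·(-89.4) = 360.65 m.
ΔN = −sin φ cos λ·ΔX − sin φ sin λ·ΔY + cos φ·ΔZ = −(0.803689)(-0.745319)(-441.0) − (0.803689)(0.666708)(-89.4) + (0.595050)(-369.8) = -436.31 m.
Horizontal magnitude = √(ΔE² + ΔN²) = √(360.65² + (-436.31)²) = 566.07 m.

566.1 m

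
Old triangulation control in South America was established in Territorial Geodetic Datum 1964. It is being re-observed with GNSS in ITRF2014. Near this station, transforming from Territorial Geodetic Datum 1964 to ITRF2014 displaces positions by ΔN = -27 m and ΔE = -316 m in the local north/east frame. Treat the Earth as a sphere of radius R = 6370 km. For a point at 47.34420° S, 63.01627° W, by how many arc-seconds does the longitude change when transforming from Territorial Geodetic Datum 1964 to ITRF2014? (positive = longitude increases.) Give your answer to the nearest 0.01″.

Δλ = -15.10″

At latitude -47.34420°, cos φ = 0.677593.
One radian of longitude at latitude φ spans R cos φ, so Δλ = ΔE / (R cos φ) = -316.0 / (6370000 × 0.677593) = -7.3211e-05 rad = -15.101″.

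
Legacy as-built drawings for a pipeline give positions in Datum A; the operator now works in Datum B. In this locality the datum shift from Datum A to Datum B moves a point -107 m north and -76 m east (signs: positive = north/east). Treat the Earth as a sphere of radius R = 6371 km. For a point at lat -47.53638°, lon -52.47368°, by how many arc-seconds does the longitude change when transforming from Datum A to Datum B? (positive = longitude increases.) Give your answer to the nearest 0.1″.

At latitude -47.53638°, cos φ = 0.675122.
One radian of longitude at latitude φ spans R cos φ, so Δλ = ΔE / (R cos φ) = -76.0 / (6371000 × 0.675122) = -1.7669e-05 rad = -3.645″.

Δλ = -3.6″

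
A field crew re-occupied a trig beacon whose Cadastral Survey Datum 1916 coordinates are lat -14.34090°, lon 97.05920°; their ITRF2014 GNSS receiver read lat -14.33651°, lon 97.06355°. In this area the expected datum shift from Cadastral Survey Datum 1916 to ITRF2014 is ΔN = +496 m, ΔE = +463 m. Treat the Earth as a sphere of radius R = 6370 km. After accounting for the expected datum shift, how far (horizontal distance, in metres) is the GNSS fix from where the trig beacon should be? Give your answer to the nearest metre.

10 m

Observed coordinate differences: Δφ = +0.00439°, Δλ = +0.00435°.
Converting to metres (1° lat = 111177 m, cos φ = 0.968839): observed ΔN = 488.1 m, observed ΔE = 468.6 m.
Subtracting the expected shift leaves a residual of 488.1 − (496) = -7.9 m north and 468.6 − (463) = 5.6 m east.
Residual distance = √((-7.9)² + 5.6²) = 9.7 m.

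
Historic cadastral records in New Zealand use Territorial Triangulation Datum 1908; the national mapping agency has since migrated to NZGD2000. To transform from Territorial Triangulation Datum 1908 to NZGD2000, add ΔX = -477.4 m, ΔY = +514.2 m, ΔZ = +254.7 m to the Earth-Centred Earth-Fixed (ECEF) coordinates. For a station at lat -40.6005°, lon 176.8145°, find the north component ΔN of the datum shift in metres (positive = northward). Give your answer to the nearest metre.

The local north axis is (−sin φ cos λ, −sin φ sin λ, cos φ), giving ΔN = 310.203 + 18.595 + 193.385 = 522.18 m.

ΔN = 522 m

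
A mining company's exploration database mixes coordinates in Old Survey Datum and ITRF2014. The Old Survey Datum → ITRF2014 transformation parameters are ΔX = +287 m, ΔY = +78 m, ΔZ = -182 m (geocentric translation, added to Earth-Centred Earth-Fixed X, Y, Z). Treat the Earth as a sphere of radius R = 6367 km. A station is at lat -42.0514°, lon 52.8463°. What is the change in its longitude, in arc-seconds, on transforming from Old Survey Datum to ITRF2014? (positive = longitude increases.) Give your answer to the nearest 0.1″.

Δλ = -7.9″

sin φ = -0.669797, cos φ = 0.742544, sin λ = 0.797018, cos λ = 0.603955.
East component: ΔE = −sin λ·ΔX + cos λ·ΔY = −(0.797018)(287) + (0.603955)(78) = -181.64 m.
1° of latitude spans πR/180 = 111125 m; at latitude φ, 1° of longitude spans that × cos φ = 82515.3 m, so Δλ = -181.64 / 82515.3 × 3600 = -7.924″.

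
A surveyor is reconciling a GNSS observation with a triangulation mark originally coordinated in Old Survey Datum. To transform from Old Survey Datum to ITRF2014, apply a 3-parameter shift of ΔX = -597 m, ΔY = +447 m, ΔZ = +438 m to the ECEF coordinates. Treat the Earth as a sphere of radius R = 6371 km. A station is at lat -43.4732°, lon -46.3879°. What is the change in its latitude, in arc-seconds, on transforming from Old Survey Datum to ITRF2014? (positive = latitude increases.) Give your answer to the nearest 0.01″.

Δφ = -6.09″

sin φ = -0.688015, cos φ = 0.725696, sin λ = -0.724026, cos λ = 0.689772.
North component: ΔN = −sin φ cos λ·ΔX − sin φ sin λ·ΔY + cos φ·ΔZ = −(-0.688015)(0.689772)(-597) − (-0.688015)(-0.724026)(447) + (0.725696)(438) = -188.13 m.
1° of latitude spans πR/180 = 111195 m, so Δφ = -188.13 / 111195 × 3600 = -6.091″.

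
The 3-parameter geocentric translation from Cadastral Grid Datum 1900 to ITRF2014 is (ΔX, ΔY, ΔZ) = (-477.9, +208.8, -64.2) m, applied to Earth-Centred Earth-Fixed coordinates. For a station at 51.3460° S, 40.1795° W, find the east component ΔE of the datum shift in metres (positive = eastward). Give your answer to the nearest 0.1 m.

ΔE = -148.8 m

At φ = -51.3460°, λ = -40.1795°: sin φ = -0.780932, cos φ = 0.624616, sin λ = -0.645184, cos λ = 0.764027.
ΔE = −sin λ·ΔX + cos λ·ΔY = −(-0.645184)·(-477.9) + (0.764027)·(208.8) = -148.80 m.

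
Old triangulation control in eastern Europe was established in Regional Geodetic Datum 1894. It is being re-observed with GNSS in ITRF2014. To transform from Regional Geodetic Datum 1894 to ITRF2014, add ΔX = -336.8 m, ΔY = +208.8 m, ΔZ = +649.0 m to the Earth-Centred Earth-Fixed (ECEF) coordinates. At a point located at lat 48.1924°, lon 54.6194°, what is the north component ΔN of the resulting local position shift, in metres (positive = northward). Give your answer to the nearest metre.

At φ = 48.1924°, λ = 54.6194°: sin φ = 0.745388, cos φ = 0.666631, sin λ = 0.815324, cos λ = 0.579005.
ΔN = −sin φ cos λ·ΔX − sin φ sin λ·ΔY + cos φ·ΔZ = −(0.745388)(0.579005)(-336.8) − (0.745388)(0.815324)(208.8) + (0.666631)(649.0) = 451.11 m.

ΔN = 451 m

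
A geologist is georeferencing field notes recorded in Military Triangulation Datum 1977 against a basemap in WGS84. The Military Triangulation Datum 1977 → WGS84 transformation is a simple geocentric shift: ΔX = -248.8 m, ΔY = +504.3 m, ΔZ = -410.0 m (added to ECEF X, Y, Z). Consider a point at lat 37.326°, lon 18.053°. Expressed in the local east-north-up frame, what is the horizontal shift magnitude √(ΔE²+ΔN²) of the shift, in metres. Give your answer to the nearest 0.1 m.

The local east axis at (φ, λ) is (−sin λ, cos λ, 0), so ΔE = −sin(18.053°)·(-248.8) + cos(18.053°)·504.3 = 556.58 m.
The local north axis is (−sin φ cos λ, −sin φ sin λ, cos φ), giving ΔN = 143.433 − 94.761 − 326.031 = -277.36 m.
Horizontal magnitude = √(ΔE² + ΔN²) = √(556.58² + (-277.36)²) = 621.86 m.

621.9 m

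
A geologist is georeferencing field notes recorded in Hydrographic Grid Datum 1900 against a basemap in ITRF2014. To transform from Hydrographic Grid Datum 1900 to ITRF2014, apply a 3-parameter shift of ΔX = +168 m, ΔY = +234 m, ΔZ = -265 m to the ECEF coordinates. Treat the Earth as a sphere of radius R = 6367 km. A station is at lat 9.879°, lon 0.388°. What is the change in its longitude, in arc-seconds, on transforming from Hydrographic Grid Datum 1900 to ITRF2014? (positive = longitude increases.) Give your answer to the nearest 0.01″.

Δλ = 7.66″

sin φ = 0.171568, cos φ = 0.985172, sin λ = 0.006772, cos λ = 0.999977.
East component: ΔE = −sin λ·ΔX + cos λ·ΔY = −(0.006772)(168) + (0.999977)(234) = 232.86 m.
1° of latitude spans πR/180 = 111125 m; at latitude φ, 1° of longitude spans that × cos φ = 109477.4 m, so Δλ = 232.86 / 109477.4 × 3600 = 7.657″.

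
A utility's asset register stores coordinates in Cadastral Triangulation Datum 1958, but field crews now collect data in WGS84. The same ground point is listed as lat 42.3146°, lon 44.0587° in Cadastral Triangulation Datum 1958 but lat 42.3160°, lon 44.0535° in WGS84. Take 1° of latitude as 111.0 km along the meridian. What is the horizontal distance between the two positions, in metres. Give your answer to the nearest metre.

454 m

Δφ = 42.3160° − 42.3146° = +0.0014°; Δλ = 44.0535° − 44.0587° = -0.0052°.
ΔN = Δφ × 111000 = 155.4 m; ΔE = Δλ × 111000 × cos(42.3146°) = -0.0052 × 111000 × 0.739460 = -426.8 m.
Distance = √(ΔE² + ΔN²) = √((-426.8)² + 155.4²) = 454.2 m.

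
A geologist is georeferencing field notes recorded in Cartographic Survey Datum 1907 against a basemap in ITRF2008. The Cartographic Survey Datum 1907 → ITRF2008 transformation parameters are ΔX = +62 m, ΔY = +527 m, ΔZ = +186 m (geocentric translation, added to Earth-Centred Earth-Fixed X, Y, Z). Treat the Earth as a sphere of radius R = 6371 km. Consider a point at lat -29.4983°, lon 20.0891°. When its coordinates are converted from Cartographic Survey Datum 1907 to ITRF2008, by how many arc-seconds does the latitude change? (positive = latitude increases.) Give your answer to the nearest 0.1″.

Δφ = 9.1″

sin φ = -0.492398, cos φ = 0.870370, sin λ = 0.343481, cos λ = 0.939160.
North component: ΔN = −sin φ cos λ·ΔX − sin φ sin λ·ΔY + cos φ·ΔZ = −(-0.492398)(0.939160)(62) − (-0.492398)(0.343481)(527) + (0.870370)(186) = 279.69 m.
1° of latitude spans πR/180 = 111195 m, so Δφ = 279.69 / 111195 × 3600 = 9.055″.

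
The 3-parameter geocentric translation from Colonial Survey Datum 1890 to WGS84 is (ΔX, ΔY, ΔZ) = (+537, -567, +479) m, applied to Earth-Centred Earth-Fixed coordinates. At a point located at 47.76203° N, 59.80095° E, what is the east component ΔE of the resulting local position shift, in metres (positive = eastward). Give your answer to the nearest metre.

ΔE = -749 m

At φ = 47.76203°, λ = 59.80095°: sin φ = 0.740359, cos φ = 0.672211, sin λ = 0.864283, cos λ = 0.503006.
ΔE = −sin λ·ΔX + cos λ·ΔY = −(0.864283)·(537) + (0.503006)·(-567) = -749.32 m.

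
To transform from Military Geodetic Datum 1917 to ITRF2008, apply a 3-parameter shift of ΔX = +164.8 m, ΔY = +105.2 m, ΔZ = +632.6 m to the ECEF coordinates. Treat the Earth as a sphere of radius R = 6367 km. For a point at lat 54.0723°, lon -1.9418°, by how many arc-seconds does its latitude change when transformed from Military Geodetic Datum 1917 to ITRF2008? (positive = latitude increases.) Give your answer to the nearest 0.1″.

Δφ = 7.8″

sin φ = 0.809758, cos φ = 0.586764, sin λ = -0.033884, cos λ = 0.999426.
North component: ΔN = −sin φ cos λ·ΔX − sin φ sin λ·ΔY + cos φ·ΔZ = −(0.809758)(0.999426)(164.8) − (0.809758)(-0.033884)(105.2) + (0.586764)(632.6) = 240.70 m.
1° of latitude spans πR/180 = 111125 m, so Δφ = 240.70 / 111125 × 3600 = 7.798″.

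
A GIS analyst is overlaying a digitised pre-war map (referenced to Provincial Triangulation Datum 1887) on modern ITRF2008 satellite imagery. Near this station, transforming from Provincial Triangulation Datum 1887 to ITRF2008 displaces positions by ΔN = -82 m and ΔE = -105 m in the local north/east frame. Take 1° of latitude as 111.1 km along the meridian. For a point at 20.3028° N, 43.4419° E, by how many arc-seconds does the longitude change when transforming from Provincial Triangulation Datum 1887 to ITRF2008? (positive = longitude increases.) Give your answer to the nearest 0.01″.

At latitude 20.3028°, cos φ = 0.937872.
1° of longitude at this latitude = 111.1 × cos φ = 104.20 km, so Δλ = -105.0 / 104197.6 = -0.0010077° = -3.628″.

Δλ = -3.63″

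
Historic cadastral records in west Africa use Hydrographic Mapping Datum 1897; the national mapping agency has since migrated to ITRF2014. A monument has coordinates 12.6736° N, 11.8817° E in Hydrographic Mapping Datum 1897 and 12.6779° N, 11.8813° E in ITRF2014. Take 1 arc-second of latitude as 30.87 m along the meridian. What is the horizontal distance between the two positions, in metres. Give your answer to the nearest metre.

Δφ = 12.6779° − 12.6736° = +0.0043°; Δλ = 11.8813° − 11.8817° = -0.0004°.
1° of latitude = 3600 × 30.87 = 111132 m.
ΔN = Δφ × 111132 = 477.9 m; ΔE = Δλ × 111132 × cos(12.6736°) = -0.0004 × 111132 × 0.975636 = -43.4 m.
Distance = √(ΔE² + ΔN²) = √((-43.4)² + 477.9²) = 479.8 m.

480 m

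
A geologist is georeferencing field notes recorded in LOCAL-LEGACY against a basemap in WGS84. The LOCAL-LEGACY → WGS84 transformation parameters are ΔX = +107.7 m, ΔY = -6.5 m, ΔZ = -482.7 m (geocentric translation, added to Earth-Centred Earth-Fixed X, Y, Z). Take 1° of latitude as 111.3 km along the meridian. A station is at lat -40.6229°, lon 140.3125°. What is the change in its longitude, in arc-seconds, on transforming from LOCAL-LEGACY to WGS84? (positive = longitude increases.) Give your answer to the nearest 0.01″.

sin φ = -0.651078, cos φ = 0.759011, sin λ = 0.638600, cos λ = -0.769539.
East component: ΔE = −sin λ·ΔX + cos λ·ΔY = −(0.638600)(107.7) + (-0.769539)(-6.5) = -63.78 m.
1° of latitude spans 111300 m; at latitude φ, 1° of longitude spans that × cos φ = 84477.9 m, so Δλ = -63.78 / 84477.9 × 3600 = -2.718″.

Δλ = -2.72″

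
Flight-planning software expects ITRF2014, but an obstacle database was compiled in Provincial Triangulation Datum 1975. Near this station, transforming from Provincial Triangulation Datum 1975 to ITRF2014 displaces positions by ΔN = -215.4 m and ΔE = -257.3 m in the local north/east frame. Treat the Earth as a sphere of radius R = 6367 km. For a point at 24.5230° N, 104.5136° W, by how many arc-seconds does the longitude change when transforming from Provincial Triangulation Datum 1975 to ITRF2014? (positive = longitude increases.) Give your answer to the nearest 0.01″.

Δλ = -9.16″

At latitude 24.5230°, cos φ = 0.909795.
One radian of longitude at latitude φ spans R cos φ, so Δλ = ΔE / (R cos φ) = -257.3 / (6367000 × 0.909795) = -4.4418e-05 rad = -9.162″.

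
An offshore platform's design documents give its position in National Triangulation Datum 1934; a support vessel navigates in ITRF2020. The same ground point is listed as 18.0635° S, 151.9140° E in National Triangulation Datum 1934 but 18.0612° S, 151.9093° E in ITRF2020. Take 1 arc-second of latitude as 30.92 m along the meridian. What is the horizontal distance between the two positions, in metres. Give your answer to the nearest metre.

559 m

Δφ = -18.0612° − -18.0635° = +0.0023°; Δλ = 151.9093° − 151.9140° = -0.0047°.
1° of latitude = 3600 × 30.92 = 111312 m.
ΔN = Δφ × 111312 = 256.0 m; ΔE = Δλ × 111312 × cos(-18.0635°) = -0.0047 × 111312 × 0.950713 = -497.4 m.
Distance = √(ΔE² + ΔN²) = √((-497.4)² + 256.0²) = 559.4 m.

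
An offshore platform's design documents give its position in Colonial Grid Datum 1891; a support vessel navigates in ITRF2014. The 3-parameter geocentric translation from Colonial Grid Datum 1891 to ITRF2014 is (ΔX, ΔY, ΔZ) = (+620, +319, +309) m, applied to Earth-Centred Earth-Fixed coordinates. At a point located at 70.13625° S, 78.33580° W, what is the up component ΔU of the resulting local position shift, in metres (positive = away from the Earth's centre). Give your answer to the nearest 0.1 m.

At φ = -70.13625°, λ = -78.33580°: sin φ = -0.940503, cos φ = 0.339785, sin λ = -0.979349, cos λ = 0.202175.
ΔU = cos φ cos λ·ΔX + cos φ sin λ·ΔY + sin φ·ΔZ = (0.339785)(0.202175)(620) + (0.339785)(-0.979349)(319) + (-0.940503)(309) = -354.18 m.

ΔU = -354.2 m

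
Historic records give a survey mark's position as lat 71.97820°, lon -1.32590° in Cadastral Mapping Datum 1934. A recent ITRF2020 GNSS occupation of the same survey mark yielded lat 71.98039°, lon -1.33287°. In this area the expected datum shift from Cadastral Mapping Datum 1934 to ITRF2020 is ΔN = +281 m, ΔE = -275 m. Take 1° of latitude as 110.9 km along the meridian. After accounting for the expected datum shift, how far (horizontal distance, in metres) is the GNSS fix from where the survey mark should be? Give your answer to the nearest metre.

52 m

Observed coordinate differences: Δφ = +0.00219°, Δλ = -0.00697°.
Converting to metres (1° lat = 110900 m, cos φ = 0.309379): observed ΔN = 242.9 m, observed ΔE = -239.1 m.
Subtracting the expected shift leaves a residual of 242.9 − (281) = -38.1 m north and -239.1 − (-275) = 35.9 m east.
Residual distance = √((-38.1)² + 35.9²) = 52.3 m.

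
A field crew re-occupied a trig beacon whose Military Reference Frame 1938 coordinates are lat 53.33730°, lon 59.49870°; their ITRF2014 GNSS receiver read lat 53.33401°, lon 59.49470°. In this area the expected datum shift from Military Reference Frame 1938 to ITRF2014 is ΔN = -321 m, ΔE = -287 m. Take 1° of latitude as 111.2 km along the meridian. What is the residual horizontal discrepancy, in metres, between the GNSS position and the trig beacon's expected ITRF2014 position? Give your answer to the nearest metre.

50 m

Observed coordinate differences: Δφ = -0.00329°, Δλ = -0.00400°.
Converting to metres (1° lat = 111200 m, cos φ = 0.597103): observed ΔN = -365.8 m, observed ΔE = -265.6 m.
Subtracting the expected shift leaves a residual of -365.8 − (-321) = -44.8 m north and -265.6 − (-287) = 21.4 m east.
Residual distance = √((-44.8)² + 21.4²) = 49.7 m.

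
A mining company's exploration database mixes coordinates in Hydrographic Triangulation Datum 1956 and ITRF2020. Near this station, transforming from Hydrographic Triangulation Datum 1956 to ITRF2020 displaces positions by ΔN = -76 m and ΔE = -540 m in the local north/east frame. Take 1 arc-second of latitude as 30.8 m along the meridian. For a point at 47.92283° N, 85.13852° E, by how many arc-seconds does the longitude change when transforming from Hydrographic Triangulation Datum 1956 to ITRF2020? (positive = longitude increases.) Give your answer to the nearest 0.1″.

At latitude 47.92283°, cos φ = 0.670131.
1″ of longitude at this latitude = 30.80 × cos φ = 20.6400 m, so Δλ = -540.0 / 20.6400 = -26.163″.

Δλ = -26.2″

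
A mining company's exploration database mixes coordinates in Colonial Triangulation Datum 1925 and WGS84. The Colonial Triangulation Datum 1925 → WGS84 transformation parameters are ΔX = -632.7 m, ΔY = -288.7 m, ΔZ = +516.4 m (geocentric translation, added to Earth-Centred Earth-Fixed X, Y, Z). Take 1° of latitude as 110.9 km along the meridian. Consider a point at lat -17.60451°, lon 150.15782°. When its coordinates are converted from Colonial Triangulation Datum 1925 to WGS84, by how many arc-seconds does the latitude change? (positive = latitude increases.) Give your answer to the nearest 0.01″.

Δφ = 19.96″

sin φ = -0.302445, cos φ = 0.953167, sin λ = 0.497613, cos λ = -0.867399.
North component: ΔN = −sin φ cos λ·ΔX − sin φ sin λ·ΔY + cos φ·ΔZ = −(-0.302445)(-0.867399)(-632.7) − (-0.302445)(0.497613)(-288.7) + (0.953167)(516.4) = 614.75 m.
1° of latitude spans 110900 m, so Δφ = 614.75 / 110900 × 3600 = 19.956″.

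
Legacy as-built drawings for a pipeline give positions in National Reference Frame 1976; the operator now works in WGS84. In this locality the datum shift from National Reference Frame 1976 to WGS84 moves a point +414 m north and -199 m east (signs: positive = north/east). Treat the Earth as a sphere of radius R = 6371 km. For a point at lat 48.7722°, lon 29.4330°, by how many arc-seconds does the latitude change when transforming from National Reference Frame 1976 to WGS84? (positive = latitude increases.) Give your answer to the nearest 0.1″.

Δφ = 13.4″

On a sphere of radius R, 1 rad of latitude = R, so Δφ = ΔN / R = 414.0 / 6371000 = 6.4982e-05 rad = 13.403″.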